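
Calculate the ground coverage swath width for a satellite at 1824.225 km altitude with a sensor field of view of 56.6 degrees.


FOV = 56.6 deg = 0.9878564 rad
swath = 2 * alt * tan(FOV/2) = 2 * 1824.225 * tan(0.4939282)
swath = 2 * 1824.225 * 0.5384445
swath = 1964.4879 km

1964.4879 km


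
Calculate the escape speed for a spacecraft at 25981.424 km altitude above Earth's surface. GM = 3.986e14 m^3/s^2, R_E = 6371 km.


r = 6371.0 + 25981.424 = 32352.4240 km = 3.2352424e+07 m
v_esc = sqrt(2*mu/r) = sqrt(2*3.986e14 / 3.2352424e+07)
v_esc = 4963.9824 m/s = 4.9640 km/s

4.9640 km/s


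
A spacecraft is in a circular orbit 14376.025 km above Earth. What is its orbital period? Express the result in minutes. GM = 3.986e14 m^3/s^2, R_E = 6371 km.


r = 20747.0250 km = 2.0747025e+07 m
T = 2*pi*sqrt(r^3/mu) = 2*pi*sqrt(8.9303297e+21 / 3.986e14)
T = 29740.2741 s = 495.6712 min

495.6712 minutes


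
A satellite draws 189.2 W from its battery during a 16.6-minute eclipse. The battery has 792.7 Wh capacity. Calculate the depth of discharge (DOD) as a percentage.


E_used = P * t / 60 = 189.2 * 16.6 / 60 = 52.3453 Wh
DOD = E_used / E_total * 100 = 52.3453 / 792.7 * 100
DOD = 6.6034 %

6.6034 %


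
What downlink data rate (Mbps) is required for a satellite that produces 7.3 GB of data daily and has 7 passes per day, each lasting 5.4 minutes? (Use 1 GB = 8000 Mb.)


total contact time = 7 * 5.4 * 60 = 2268.0000 s
data = 7.3 GB = 58400.0000 Mb
rate = 58400.0000 / 2268.0000 = 25.7496 Mbps

25.7496 Mbps


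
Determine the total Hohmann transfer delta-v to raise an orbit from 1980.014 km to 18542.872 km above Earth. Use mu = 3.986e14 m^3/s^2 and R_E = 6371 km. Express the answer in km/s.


r1 = 8351.0140 km = 8.351014e+06 m
r2 = 24913.8720 km = 2.4913872e+07 m
dv1 = sqrt(mu/r1)*(sqrt(2*r2/(r1+r2)) - 1) = 1546.8025 m/s
dv2 = sqrt(mu/r2)*(1 - sqrt(2*r1/(r1+r2))) = 1165.6303 m/s
total dv = |dv1| + |dv2| = 1546.8025 + 1165.6303 = 2712.4328 m/s = 2.7124 km/s

2.7124 km/s


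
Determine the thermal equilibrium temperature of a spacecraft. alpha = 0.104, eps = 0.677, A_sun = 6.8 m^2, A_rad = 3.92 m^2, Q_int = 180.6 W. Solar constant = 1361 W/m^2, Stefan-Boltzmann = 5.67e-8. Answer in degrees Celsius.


Numerator = alpha*S*A_sun + Q_int = 0.104*1361*6.8 + 180.6 = 1143.0992 W
Denominator = eps*sigma*A_rad = 0.677*5.67e-8*3.92 = 1.5047273e-07 W/K^4
T^4 = 7.5967201e+09 K^4
T = 295.2273 K = 22.0773 C

22.0773 degrees Celsius


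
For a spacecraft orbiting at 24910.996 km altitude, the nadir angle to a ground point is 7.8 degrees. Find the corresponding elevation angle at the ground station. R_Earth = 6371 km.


r = R_E + alt = 31281.9960 km
Law of sines in the satellite / Earth-center / ground-point triangle:
  sin(nadir)/R_E = sin(90 + el)/r  =>  cos(el) = (r/R_E)*sin(nadir)
cos(el) = (31281.9960 / 6371.0000) * sin(7.8 deg) = 0.6663717
el = arccos(0.6663717) = 48.2124 deg
(Earth-central angle = 90 - nadir - el = 33.9876 deg)

48.2124 degrees


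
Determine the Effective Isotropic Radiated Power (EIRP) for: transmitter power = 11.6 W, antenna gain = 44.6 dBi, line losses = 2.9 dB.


Pt = 11.6 W = 10.6446 dBW
EIRP = Pt_dBW + Gt - losses = 10.6446 + 44.6 - 2.9 = 52.3446 dBW

52.3446 dBW


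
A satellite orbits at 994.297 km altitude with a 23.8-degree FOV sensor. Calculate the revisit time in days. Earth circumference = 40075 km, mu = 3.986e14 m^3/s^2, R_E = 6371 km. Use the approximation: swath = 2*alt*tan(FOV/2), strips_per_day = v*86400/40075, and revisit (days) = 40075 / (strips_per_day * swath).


swath = 2*994.297*tan(0.2076942) = 419.0625 km
v = sqrt(mu/r) = 7356.5385 m/s = 7.3565 km/s
strips/day = v*86400/40075 = 7.3565*86400/40075 = 15.8604
coverage/day = strips * swath = 15.8604 * 419.0625 = 6646.4924 km
revisit = 40075 / 6646.4924 = 6.0295 days

6.0295 days


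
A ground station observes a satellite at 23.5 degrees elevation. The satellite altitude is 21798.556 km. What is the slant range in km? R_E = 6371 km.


h = 21798.556 km, el = 23.5 deg
d = -R_E*sin(el) + sqrt((R_E*sin(el))^2 + 2*R_E*h + h^2)
d = -6371.0000*sin(0.4101524) + sqrt((6371.0000*0.3987491)^2 + 2*6371.0000*21798.556 + 21798.556^2)
d = 25016.5657 km

25016.5657 km


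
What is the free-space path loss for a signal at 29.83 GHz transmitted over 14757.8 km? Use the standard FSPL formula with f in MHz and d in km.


f = 29.83 GHz = 29830.0000 MHz
d = 14757.8 km
FSPL = 32.44 + 20*log10(29830.0000) + 20*log10(14757.8)
FSPL = 32.44 + 89.4931 + 83.3804
FSPL = 205.3135 dB

205.3135 dB


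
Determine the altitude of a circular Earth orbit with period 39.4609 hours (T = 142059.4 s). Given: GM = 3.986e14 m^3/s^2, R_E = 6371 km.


T = 142059.4 s
r = (mu*T^2/(4*pi^2))^(1/3) = (3.986e14 * 142059.4^2 / (4*pi^2))^(1/3)
r = 5.8844495e+07 m = 58844.4945 km
alt = r - R_E = 58844.4945 - 6371 = 52473.4945 km

52473.4945 km


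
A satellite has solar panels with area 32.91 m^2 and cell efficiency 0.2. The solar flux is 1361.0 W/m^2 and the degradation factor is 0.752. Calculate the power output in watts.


P = area * eta * S * degradation
P = 32.91 * 0.2 * 1361.0 * 0.752
P = 6736.4927 W

6736.4927 W


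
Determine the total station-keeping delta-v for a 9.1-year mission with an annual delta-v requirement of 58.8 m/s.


dV = rate * years = 58.8 * 9.1
dV = 535.0800 m/s

535.0800 m/s


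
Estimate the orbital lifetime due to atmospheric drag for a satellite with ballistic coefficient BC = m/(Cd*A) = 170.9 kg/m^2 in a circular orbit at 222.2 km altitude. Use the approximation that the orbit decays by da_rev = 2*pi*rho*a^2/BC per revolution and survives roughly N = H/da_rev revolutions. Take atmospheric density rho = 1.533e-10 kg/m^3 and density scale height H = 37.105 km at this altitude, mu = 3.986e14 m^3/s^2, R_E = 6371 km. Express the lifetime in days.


a = R_E + alt = 6593.2000 km = 6.5932e+06 m
da_rev = 2*pi*rho*a^2/BC = 2*pi*1.533e-10*(6.5932e+06)^2/170.9 = 245.003597 m per revolution
N = H/da_rev = 37105.0000 m / 245.003597 m = 151.4468 revolutions
P = 2*pi*sqrt(a^3/mu) = 5327.8942 s
lifetime = N*P = 151.4468 * 5327.8942 = 806892.3010 s = 9.3390 days

9.3390 days


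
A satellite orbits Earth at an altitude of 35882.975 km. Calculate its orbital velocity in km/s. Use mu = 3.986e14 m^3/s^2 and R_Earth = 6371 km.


r = R_E + alt = 6371.0 + 35882.975 = 42253.9750 km = 4.2253975e+07 m
v = sqrt(mu/r) = sqrt(3.986e14 / 4.2253975e+07) = 3071.3893 m/s = 3.0714 km/s

3.0714 km/s


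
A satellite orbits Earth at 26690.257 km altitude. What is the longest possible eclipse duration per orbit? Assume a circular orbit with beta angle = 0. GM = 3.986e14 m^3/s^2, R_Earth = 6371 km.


r = 33061.2570 km
T = 997.1007 min
Eclipse fraction = arcsin(R_E/r)/pi = arcsin(6371.0000/33061.2570)/pi
= arcsin(0.1927029)/pi = 0.06172536
Eclipse duration = 0.06172536 * 997.1007 = 61.5464 min

61.5464 minutes


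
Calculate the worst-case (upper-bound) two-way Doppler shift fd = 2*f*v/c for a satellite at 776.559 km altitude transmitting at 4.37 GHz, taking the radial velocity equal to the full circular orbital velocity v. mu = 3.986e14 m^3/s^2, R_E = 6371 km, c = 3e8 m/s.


r = 7.147559e+06 m
v = sqrt(mu/r) = 7467.7500 m/s (worst-case radial velocity)
f = 4.37 GHz = 4.37e+09 Hz
fd = 2*f*v/c = 2*4.37e+09*7467.7500/3.0e+08
fd = 217560.4511 Hz

217560.4511 Hz


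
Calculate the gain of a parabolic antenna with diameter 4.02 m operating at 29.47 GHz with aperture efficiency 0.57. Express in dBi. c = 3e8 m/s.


lambda = c/f = 3e8 / 2.947e+10 = 0.01017984 m
G = eta*(pi*D/lambda)^2 = 0.57*(pi*4.02/0.01017984)^2
G = 877292.6069 (linear)
G = 10*log10(877292.6069) = 59.4314 dBi

59.4314 dBi


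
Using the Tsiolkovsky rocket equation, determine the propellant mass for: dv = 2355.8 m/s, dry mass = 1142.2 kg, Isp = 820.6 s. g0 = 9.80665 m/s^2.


ve = Isp * g0 = 820.6 * 9.80665 = 8047.336990 m/s
mass ratio = exp(dv/ve) = exp(2355.8/8047.336990) = 1.34009808
m_prop = m_dry * (mr - 1) = 1142.2 * (1.34009808 - 1)
m_prop = 388.4600 kg

388.4600 kg


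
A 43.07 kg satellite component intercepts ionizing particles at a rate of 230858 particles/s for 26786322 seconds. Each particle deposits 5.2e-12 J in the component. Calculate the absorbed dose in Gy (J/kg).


Total energy deposited = rate * time * E_per
  = 230858 * 26786322 * 5.2e-12 = 32.1560 J
Dose = E_total / mass = 32.1560 / 43.07
Dose = 0.7465974 Gy

0.7466 Gy


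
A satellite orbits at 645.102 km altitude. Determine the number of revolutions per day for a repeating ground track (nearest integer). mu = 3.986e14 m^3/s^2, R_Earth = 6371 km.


r = 7.016102e+06 m
T = 2*pi*sqrt(r^3/mu) = 5848.6423 s = 97.4774 min
revs/day = 1440 / 97.4774 = 14.7727
Rounded: 15 revolutions per day

15 revolutions per day


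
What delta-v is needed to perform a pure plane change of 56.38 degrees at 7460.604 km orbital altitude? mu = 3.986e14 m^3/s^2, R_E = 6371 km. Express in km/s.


r = 13831.6040 km = 1.3831604e+07 m
V = sqrt(mu/r) = 5368.2456 m/s
di = 56.38 deg = 0.9840166 rad
dV = 2*V*sin(di/2) = 2*5368.2456*sin(0.4920083)
dV = 5071.8856 m/s = 5.0719 km/s

5.0719 km/s


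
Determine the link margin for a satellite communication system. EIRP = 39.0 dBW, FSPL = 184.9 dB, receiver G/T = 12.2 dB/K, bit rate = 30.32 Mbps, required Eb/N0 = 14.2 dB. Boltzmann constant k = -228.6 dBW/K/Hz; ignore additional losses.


C/N0 = EIRP - FSPL + G/T - k = 39.0 - 184.9 + 12.2 - (-228.6)
C/N0 = 94.9000 dB-Hz
R_b = 30.32 Mbps = 3.032e+07 bps -> 10*log10(R_b) = 74.8173 dB-Hz
Eb/N0 = C/N0 - 10*log10(R_b) = 94.9000 - 74.8173 = 20.0827 dB
Margin = Eb/N0 - Eb/N0_req = 20.0827 - 14.2 = 5.8827 dB (link closes)

5.8827 dB


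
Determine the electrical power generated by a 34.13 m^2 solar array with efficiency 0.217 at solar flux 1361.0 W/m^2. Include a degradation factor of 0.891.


P = area * eta * S * degradation
P = 34.13 * 0.217 * 1361.0 * 0.891
P = 8981.1480 W

8981.1480 W


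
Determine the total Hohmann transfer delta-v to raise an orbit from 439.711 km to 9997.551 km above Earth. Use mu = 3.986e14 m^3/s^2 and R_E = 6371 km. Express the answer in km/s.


r1 = 6810.7110 km = 6.810711e+06 m
r2 = 16368.5510 km = 1.6368551e+07 m
dv1 = sqrt(mu/r1)*(sqrt(2*r2/(r1+r2)) - 1) = 1441.4570 m/s
dv2 = sqrt(mu/r2)*(1 - sqrt(2*r1/(r1+r2))) = 1151.8307 m/s
total dv = |dv1| + |dv2| = 1441.4570 + 1151.8307 = 2593.2878 m/s = 2.5933 km/s

2.5933 km/s


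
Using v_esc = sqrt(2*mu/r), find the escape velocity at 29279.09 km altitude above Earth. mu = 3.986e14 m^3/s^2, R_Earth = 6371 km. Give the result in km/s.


r = 6371.0 + 29279.09 = 35650.0900 km = 3.565009e+07 m
v_esc = sqrt(2*mu/r) = sqrt(2*3.986e14 / 3.565009e+07)
v_esc = 4728.8260 m/s = 4.7288 km/s

4.7288 km/s


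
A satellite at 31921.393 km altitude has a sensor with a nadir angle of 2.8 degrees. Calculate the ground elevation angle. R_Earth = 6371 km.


r = R_E + alt = 38292.3930 km
Law of sines in the satellite / Earth-center / ground-point triangle:
  sin(nadir)/R_E = sin(90 + el)/r  =>  cos(el) = (r/R_E)*sin(nadir)
cos(el) = (38292.3930 / 6371.0000) * sin(2.8 deg) = 0.2936077
el = arccos(0.2936077) = 72.9259 deg
(Earth-central angle = 90 - nadir - el = 14.2741 deg)

72.9259 degrees


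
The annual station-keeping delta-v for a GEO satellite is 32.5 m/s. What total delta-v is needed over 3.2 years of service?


dV = rate * years = 32.5 * 3.2
dV = 104.0000 m/s

104.0000 m/s


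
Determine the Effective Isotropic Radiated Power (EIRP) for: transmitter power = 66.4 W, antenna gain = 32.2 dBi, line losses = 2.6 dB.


Pt = 66.4 W = 18.2217 dBW
EIRP = Pt_dBW + Gt - losses = 18.2217 + 32.2 - 2.6 = 47.8217 dBW

47.8217 dBW


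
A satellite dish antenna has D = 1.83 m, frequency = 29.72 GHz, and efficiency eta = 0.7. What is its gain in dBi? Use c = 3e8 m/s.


lambda = c/f = 3e8 / 2.972e+10 = 0.01009421 m
G = eta*(pi*D/lambda)^2 = 0.7*(pi*1.83/0.01009421)^2
G = 227067.5456 (linear)
G = 10*log10(227067.5456) = 53.5616 dBi

53.5616 dBi


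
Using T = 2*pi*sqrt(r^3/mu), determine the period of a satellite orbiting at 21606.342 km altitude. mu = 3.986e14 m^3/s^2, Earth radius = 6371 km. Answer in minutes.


r = 27977.3420 km = 2.7977342e+07 m
T = 2*pi*sqrt(r^3/mu) = 2*pi*sqrt(2.1898751e+22 / 3.986e14)
T = 46571.5721 s = 776.1929 min

776.1929 minutes


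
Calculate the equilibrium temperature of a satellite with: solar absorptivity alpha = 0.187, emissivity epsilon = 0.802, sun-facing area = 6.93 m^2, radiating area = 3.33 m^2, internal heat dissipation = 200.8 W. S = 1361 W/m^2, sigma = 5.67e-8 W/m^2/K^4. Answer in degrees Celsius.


Numerator = alpha*S*A_sun + Q_int = 0.187*1361*6.93 + 200.8 = 1964.5335 W
Denominator = eps*sigma*A_rad = 0.802*5.67e-8*3.33 = 1.5142642e-07 W/K^4
T^4 = 1.2973519e+10 K^4
T = 337.4927 K = 64.3427 C

64.3427 degrees Celsius


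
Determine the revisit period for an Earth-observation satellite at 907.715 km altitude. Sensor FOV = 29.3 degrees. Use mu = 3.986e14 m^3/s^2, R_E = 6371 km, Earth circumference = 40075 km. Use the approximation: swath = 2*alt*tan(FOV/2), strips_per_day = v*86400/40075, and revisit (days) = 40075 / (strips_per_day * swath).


swath = 2*907.715*tan(0.2556907) = 474.5762 km
v = sqrt(mu/r) = 7400.1631 m/s = 7.4002 km/s
strips/day = v*86400/40075 = 7.4002*86400/40075 = 15.9544
coverage/day = strips * swath = 15.9544 * 474.5762 = 7571.5969 km
revisit = 40075 / 7571.5969 = 5.2928 days

5.2928 days


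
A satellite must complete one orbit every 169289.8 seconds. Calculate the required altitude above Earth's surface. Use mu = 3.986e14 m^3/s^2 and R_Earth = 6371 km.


T = 169289.8 s
r = (mu*T^2/(4*pi^2))^(1/3) = (3.986e14 * 169289.8^2 / (4*pi^2))^(1/3)
r = 6.6142364e+07 m = 66142.3641 km
alt = r - R_E = 66142.3641 - 6371 = 59771.3641 km

59771.3641 km


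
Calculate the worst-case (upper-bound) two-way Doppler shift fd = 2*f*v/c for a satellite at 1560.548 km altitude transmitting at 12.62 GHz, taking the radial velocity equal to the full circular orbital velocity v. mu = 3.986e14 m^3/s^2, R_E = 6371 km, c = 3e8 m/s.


r = 7.931548e+06 m
v = sqrt(mu/r) = 7089.0766 m/s (worst-case radial velocity)
f = 12.62 GHz = 1.262e+10 Hz
fd = 2*f*v/c = 2*1.262e+10*7089.0766/3.0e+08
fd = 596427.6442 Hz

596427.6442 Hz


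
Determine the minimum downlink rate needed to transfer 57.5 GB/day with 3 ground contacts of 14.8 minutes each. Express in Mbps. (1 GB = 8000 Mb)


total contact time = 3 * 14.8 * 60 = 2664.0000 s
data = 57.5 GB = 460000.0000 Mb
rate = 460000.0000 / 2664.0000 = 172.6727 Mbps

172.6727 Mbps


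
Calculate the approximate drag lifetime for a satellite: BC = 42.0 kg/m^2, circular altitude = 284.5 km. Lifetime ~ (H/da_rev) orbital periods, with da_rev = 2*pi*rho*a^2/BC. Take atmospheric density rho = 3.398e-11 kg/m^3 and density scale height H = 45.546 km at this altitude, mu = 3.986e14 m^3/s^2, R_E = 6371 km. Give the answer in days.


a = R_E + alt = 6655.5000 km = 6.6555e+06 m
da_rev = 2*pi*rho*a^2/BC = 2*pi*3.398e-11*(6.6555e+06)^2/42.0 = 225.172489 m per revolution
N = H/da_rev = 45546.0000 m / 225.172489 m = 202.2716 revolutions
P = 2*pi*sqrt(a^3/mu) = 5403.5883 s
lifetime = N*P = 202.2716 * 5403.5883 = 1.0929925e+06 s = 12.6504 days

12.6504 days


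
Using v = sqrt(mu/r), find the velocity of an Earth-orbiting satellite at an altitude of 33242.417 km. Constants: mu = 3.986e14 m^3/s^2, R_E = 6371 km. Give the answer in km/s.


r = R_E + alt = 6371.0 + 33242.417 = 39613.4170 km = 3.9613417e+07 m
v = sqrt(mu/r) = sqrt(3.986e14 / 3.9613417e+07) = 3172.1046 m/s = 3.1721 km/s

3.1721 km/s


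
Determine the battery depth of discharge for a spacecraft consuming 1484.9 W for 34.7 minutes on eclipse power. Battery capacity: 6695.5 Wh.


E_used = P * t / 60 = 1484.9 * 34.7 / 60 = 858.7672 Wh
DOD = E_used / E_total * 100 = 858.7672 / 6695.5 * 100
DOD = 12.8260 %

12.8260 %


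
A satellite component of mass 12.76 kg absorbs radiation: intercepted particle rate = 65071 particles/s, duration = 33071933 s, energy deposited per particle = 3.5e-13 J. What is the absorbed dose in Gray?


Total energy deposited = rate * time * E_per
  = 65071 * 33071933 * 3.5e-13 = 0.7532083 J
Dose = E_total / mass = 0.7532083 / 12.76
Dose = 0.05902886 Gy

0.0590 Gy


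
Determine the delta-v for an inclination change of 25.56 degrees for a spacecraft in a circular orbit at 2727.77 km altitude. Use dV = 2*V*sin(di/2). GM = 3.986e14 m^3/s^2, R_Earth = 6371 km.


r = 9098.7700 km = 9.09877e+06 m
V = sqrt(mu/r) = 6618.7702 m/s
di = 25.56 deg = 0.4461062 rad
dV = 2*V*sin(di/2) = 2*6618.7702*sin(0.2230531)
dV = 2928.2511 m/s = 2.9283 km/s

2.9283 km/s


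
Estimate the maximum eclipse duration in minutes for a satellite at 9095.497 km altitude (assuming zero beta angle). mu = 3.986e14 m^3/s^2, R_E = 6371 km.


r = 15466.4970 km
T = 319.0420 min
Eclipse fraction = arcsin(R_E/r)/pi = arcsin(6371.0000/15466.4970)/pi
= arcsin(0.4119226)/pi = 0.1351426
Eclipse duration = 0.1351426 * 319.0420 = 43.1162 min

43.1162 minutes


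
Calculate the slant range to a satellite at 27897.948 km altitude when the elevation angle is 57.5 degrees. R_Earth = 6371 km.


h = 27897.948 km, el = 57.5 deg
d = -R_E*sin(el) + sqrt((R_E*sin(el))^2 + 2*R_E*h + h^2)
d = -6371.0000*sin(1.0036) + sqrt((6371.0000*0.8433914)^2 + 2*6371.0000*27897.948 + 27897.948^2)
d = 28724.3034 km

28724.3034 km


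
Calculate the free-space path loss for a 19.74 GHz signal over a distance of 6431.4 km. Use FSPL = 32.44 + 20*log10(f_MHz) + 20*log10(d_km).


f = 19.74 GHz = 19740.0000 MHz
d = 6431.4 km
FSPL = 32.44 + 20*log10(19740.0000) + 20*log10(6431.4)
FSPL = 32.44 + 85.9069 + 76.1661
FSPL = 194.5131 dB

194.5131 dB


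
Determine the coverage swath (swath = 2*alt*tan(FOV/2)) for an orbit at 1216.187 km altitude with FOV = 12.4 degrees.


FOV = 12.4 deg = 0.2164208 rad
swath = 2 * alt * tan(FOV/2) = 2 * 1216.187 * tan(0.1082104)
swath = 2 * 1216.187 * 0.1086348
swath = 264.2404 km

264.2404 km


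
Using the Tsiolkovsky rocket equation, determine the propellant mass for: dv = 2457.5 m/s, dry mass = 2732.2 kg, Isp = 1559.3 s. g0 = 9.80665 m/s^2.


ve = Isp * g0 = 1559.3 * 9.80665 = 15291.509345 m/s
mass ratio = exp(dv/ve) = exp(2457.5/15291.509345) = 1.17434448
m_prop = m_dry * (mr - 1) = 2732.2 * (1.17434448 - 1)
m_prop = 476.3440 kg

476.3440 kg


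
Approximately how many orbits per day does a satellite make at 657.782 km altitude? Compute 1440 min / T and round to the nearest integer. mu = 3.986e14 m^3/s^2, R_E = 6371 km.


r = 7.028782e+06 m
T = 2*pi*sqrt(r^3/mu) = 5864.5046 s = 97.7417 min
revs/day = 1440 / 97.7417 = 14.7327
Rounded: 15 revolutions per day

15 revolutions per day


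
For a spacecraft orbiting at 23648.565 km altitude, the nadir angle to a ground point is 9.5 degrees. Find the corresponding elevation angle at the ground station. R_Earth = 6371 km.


r = R_E + alt = 30019.5650 km
Law of sines in the satellite / Earth-center / ground-point triangle:
  sin(nadir)/R_E = sin(90 + el)/r  =>  cos(el) = (r/R_E)*sin(nadir)
cos(el) = (30019.5650 / 6371.0000) * sin(9.5 deg) = 0.7776891
el = arccos(0.7776891) = 38.9505 deg
(Earth-central angle = 90 - nadir - el = 41.5495 deg)

38.9505 degrees


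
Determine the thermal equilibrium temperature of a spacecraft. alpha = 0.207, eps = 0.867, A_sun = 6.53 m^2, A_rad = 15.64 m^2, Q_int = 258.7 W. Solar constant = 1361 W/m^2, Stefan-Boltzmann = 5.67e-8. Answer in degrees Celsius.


Numerator = alpha*S*A_sun + Q_int = 0.207*1361*6.53 + 258.7 = 2098.3773 W
Denominator = eps*sigma*A_rad = 0.867*5.67e-8*15.64 = 7.688452e-07 W/K^4
T^4 = 2.7292585e+09 K^4
T = 228.5658 K = -44.5842 C

-44.5842 degrees Celsius


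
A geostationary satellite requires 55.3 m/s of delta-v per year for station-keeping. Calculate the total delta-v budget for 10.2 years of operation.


dV = rate * years = 55.3 * 10.2
dV = 564.0600 m/s

564.0600 m/s


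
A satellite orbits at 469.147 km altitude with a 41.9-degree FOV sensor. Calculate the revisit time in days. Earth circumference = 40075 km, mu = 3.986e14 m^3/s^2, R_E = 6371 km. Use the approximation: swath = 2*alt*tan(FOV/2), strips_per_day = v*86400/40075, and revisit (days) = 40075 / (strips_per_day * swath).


swath = 2*469.147*tan(0.3656465) = 359.2382 km
v = sqrt(mu/r) = 7633.7148 m/s = 7.6337 km/s
strips/day = v*86400/40075 = 7.6337*86400/40075 = 16.4580
coverage/day = strips * swath = 16.4580 * 359.2382 = 5912.3292 km
revisit = 40075 / 5912.3292 = 6.7782 days

6.7782 days


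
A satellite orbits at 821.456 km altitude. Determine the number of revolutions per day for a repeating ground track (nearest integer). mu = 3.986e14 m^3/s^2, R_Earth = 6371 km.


r = 7.192456e+06 m
T = 2*pi*sqrt(r^3/mu) = 6070.5360 s = 101.1756 min
revs/day = 1440 / 101.1756 = 14.2327
Rounded: 14 revolutions per day

14 revolutions per day


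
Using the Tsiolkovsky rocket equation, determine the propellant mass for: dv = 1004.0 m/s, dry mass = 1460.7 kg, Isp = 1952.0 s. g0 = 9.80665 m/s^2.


ve = Isp * g0 = 1952.0 * 9.80665 = 19142.580800 m/s
mass ratio = exp(dv/ve) = exp(1004.0/19142.580800) = 1.05384831
m_prop = m_dry * (mr - 1) = 1460.7 * (1.05384831 - 1)
m_prop = 78.6562 kg

78.6562 kg


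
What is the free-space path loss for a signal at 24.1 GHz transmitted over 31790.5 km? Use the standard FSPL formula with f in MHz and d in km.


f = 24.1 GHz = 24100.0000 MHz
d = 31790.5 km
FSPL = 32.44 + 20*log10(24100.0000) + 20*log10(31790.5)
FSPL = 32.44 + 87.6403 + 90.0459
FSPL = 210.1263 dB

210.1263 dB


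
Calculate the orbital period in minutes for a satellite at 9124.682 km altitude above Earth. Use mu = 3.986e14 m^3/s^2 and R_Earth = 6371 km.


r = 15495.6820 km = 1.5495682e+07 m
T = 2*pi*sqrt(r^3/mu) = 2*pi*sqrt(3.7207637e+21 / 3.986e14)
T = 19196.7303 s = 319.9455 min

319.9455 minutes


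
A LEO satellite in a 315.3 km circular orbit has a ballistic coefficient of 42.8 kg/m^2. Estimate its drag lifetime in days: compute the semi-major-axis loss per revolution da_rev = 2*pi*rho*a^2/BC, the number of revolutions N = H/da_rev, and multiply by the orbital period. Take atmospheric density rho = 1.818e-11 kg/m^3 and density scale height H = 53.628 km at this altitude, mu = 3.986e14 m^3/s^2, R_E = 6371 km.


a = R_E + alt = 6686.3000 km = 6.6863e+06 m
da_rev = 2*pi*rho*a^2/BC = 2*pi*1.818e-11*(6.6863e+06)^2/42.8 = 119.316827 m per revolution
N = H/da_rev = 53628.0000 m / 119.316827 m = 449.4588 revolutions
P = 2*pi*sqrt(a^3/mu) = 5441.1414 s
lifetime = N*P = 449.4588 * 5441.1414 = 2.445569e+06 s = 28.3052 days

28.3052 days


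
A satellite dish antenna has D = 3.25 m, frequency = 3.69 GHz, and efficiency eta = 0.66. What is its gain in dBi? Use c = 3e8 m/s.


lambda = c/f = 3e8 / 3.69e+09 = 0.08130081 m
G = eta*(pi*D/lambda)^2 = 0.66*(pi*3.25/0.08130081)^2
G = 10409.2784 (linear)
G = 10*log10(10409.2784) = 40.1742 dBi

40.1742 dBi


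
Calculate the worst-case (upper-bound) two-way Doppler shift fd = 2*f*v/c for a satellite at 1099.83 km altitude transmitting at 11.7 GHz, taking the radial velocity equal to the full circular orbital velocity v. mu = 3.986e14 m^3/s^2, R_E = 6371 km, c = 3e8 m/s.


r = 7.47083e+06 m
v = sqrt(mu/r) = 7304.3945 m/s (worst-case radial velocity)
f = 11.7 GHz = 1.17e+10 Hz
fd = 2*f*v/c = 2*1.17e+10*7304.3945/3.0e+08
fd = 569742.7702 Hz

569742.7702 Hz


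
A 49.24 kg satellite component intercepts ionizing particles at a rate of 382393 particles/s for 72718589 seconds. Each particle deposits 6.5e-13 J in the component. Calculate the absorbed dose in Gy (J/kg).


Total energy deposited = rate * time * E_per
  = 382393 * 72718589 * 6.5e-13 = 18.0746 J
Dose = E_total / mass = 18.0746 / 49.24
Dose = 0.3670715 Gy

0.3671 Gy


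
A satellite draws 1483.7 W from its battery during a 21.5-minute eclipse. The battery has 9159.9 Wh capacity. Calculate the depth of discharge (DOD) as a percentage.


E_used = P * t / 60 = 1483.7 * 21.5 / 60 = 531.6592 Wh
DOD = E_used / E_total * 100 = 531.6592 / 9159.9 * 100
DOD = 5.8042 %

5.8042 %


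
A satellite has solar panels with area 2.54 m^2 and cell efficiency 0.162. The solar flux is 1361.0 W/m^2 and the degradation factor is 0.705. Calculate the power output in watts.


P = area * eta * S * degradation
P = 2.54 * 0.162 * 1361.0 * 0.705
P = 394.8171 W

394.8171 W


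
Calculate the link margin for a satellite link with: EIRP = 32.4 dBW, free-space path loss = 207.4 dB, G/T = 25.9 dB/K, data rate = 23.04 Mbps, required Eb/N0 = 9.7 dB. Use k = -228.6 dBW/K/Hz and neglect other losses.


C/N0 = EIRP - FSPL + G/T - k = 32.4 - 207.4 + 25.9 - (-228.6)
C/N0 = 79.5000 dB-Hz
R_b = 23.04 Mbps = 2.304e+07 bps -> 10*log10(R_b) = 73.6248 dB-Hz
Eb/N0 = C/N0 - 10*log10(R_b) = 79.5000 - 73.6248 = 5.8752 dB
Margin = Eb/N0 - Eb/N0_req = 5.8752 - 9.7 = -3.8248 dB (negative margin: link does not close)

-3.8248 dB


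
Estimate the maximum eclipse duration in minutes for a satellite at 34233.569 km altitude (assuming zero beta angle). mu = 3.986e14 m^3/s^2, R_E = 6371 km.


r = 40604.5690 km
T = 1357.1327 min
Eclipse fraction = arcsin(R_E/r)/pi = arcsin(6371.0000/40604.5690)/pi
= arcsin(0.1569035)/pi = 0.05015117
Eclipse duration = 0.05015117 * 1357.1327 = 68.0618 min

68.0618 minutes


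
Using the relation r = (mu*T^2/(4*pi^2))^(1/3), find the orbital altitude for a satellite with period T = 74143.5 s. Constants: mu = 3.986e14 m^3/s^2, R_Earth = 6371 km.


T = 74143.5 s
r = (mu*T^2/(4*pi^2))^(1/3) = (3.986e14 * 74143.5^2 / (4*pi^2))^(1/3)
r = 3.8145318e+07 m = 38145.3181 km
alt = r - R_E = 38145.3181 - 6371 = 31774.3181 km

31774.3181 km


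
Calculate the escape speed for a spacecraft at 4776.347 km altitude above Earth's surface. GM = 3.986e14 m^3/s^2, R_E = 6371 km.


r = 6371.0 + 4776.347 = 11147.3470 km = 1.1147347e+07 m
v_esc = sqrt(2*mu/r) = sqrt(2*3.986e14 / 1.1147347e+07)
v_esc = 8456.6408 m/s = 8.4566 km/s

8.4566 km/s


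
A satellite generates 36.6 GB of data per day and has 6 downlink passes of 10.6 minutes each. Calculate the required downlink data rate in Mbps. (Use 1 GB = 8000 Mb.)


total contact time = 6 * 10.6 * 60 = 3816.0000 s
data = 36.6 GB = 292800.0000 Mb
rate = 292800.0000 / 3816.0000 = 76.7296 Mbps

76.7296 Mbps


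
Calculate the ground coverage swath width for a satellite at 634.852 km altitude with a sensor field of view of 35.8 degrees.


FOV = 35.8 deg = 0.6248279 rad
swath = 2 * alt * tan(FOV/2) = 2 * 634.852 * tan(0.3124139)
swath = 2 * 634.852 * 0.3229912
swath = 410.1032 km

410.1032 km


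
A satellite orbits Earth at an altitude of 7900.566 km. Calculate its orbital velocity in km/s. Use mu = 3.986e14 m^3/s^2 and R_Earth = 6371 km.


r = R_E + alt = 6371.0 + 7900.566 = 14271.5660 km = 1.4271566e+07 m
v = sqrt(mu/r) = sqrt(3.986e14 / 1.4271566e+07) = 5284.8520 m/s = 5.2849 km/s

5.2849 km/s


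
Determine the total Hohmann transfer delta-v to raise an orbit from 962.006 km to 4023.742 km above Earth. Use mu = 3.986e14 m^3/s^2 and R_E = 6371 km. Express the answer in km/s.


r1 = 7333.0060 km = 7.333006e+06 m
r2 = 10394.7420 km = 1.0394742e+07 m
dv1 = sqrt(mu/r1)*(sqrt(2*r2/(r1+r2)) - 1) = 611.3218 m/s
dv2 = sqrt(mu/r2)*(1 - sqrt(2*r1/(r1+r2))) = 560.0717 m/s
total dv = |dv1| + |dv2| = 611.3218 + 560.0717 = 1171.3935 m/s = 1.1714 km/s

1.1714 km/s


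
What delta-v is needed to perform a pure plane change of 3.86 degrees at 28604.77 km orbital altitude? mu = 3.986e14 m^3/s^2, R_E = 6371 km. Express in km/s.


r = 34975.7700 km = 3.497577e+07 m
V = sqrt(mu/r) = 3375.8645 m/s
di = 3.86 deg = 0.06736971 rad
dV = 2*V*sin(di/2) = 2*3375.8645*sin(0.03368485)
dV = 227.3880 m/s = 0.227388 km/s

0.2274 km/s


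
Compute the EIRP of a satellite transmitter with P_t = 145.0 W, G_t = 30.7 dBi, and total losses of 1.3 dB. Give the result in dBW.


Pt = 145.0 W = 21.6137 dBW
EIRP = Pt_dBW + Gt - losses = 21.6137 + 30.7 - 1.3 = 51.0137 dBW

51.0137 dBW


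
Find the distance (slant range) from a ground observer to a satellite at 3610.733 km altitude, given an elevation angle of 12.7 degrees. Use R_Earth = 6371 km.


h = 3610.733 km, el = 12.7 deg
d = -R_E*sin(el) + sqrt((R_E*sin(el))^2 + 2*R_E*h + h^2)
d = -6371.0000*sin(0.2216568) + sqrt((6371.0000*0.2198462)^2 + 2*6371.0000*3610.733 + 3610.733^2)
d = 6410.0669 km

6410.0669 km


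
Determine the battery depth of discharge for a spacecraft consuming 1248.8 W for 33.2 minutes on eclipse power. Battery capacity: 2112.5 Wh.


E_used = P * t / 60 = 1248.8 * 33.2 / 60 = 691.0027 Wh
DOD = E_used / E_total * 100 = 691.0027 / 2112.5 * 100
DOD = 32.7102 %

32.7102 %


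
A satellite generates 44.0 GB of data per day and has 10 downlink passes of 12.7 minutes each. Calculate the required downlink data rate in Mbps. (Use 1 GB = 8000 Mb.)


total contact time = 10 * 12.7 * 60 = 7620.0000 s
data = 44.0 GB = 352000.0000 Mb
rate = 352000.0000 / 7620.0000 = 46.1942 Mbps

46.1942 Mbps


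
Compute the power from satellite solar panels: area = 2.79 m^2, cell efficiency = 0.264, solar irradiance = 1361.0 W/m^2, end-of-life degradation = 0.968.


P = area * eta * S * degradation
P = 2.79 * 0.264 * 1361.0 * 0.968
P = 970.3795 W

970.3795 W


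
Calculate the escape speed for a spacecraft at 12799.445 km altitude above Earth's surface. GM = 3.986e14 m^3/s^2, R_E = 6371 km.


r = 6371.0 + 12799.445 = 19170.4450 km = 1.9170445e+07 m
v_esc = sqrt(2*mu/r) = sqrt(2*3.986e14 / 1.9170445e+07)
v_esc = 6448.6313 m/s = 6.4486 km/s

6.4486 km/s


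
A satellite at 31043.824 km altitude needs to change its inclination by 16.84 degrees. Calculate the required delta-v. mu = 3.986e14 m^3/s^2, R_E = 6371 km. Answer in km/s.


r = 37414.8240 km = 3.7414824e+07 m
V = sqrt(mu/r) = 3263.9748 m/s
di = 16.84 deg = 0.2939134 rad
dV = 2*V*sin(di/2) = 2*3263.9748*sin(0.1469567)
dV = 955.8768 m/s = 0.9558768 km/s

0.9559 km/s


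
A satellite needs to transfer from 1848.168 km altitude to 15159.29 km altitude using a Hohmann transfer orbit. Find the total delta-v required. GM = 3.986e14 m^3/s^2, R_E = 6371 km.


r1 = 8219.1680 km = 8.219168e+06 m
r2 = 21530.2900 km = 2.153029e+07 m
dv1 = sqrt(mu/r1)*(sqrt(2*r2/(r1+r2)) - 1) = 1414.3498 m/s
dv2 = sqrt(mu/r2)*(1 - sqrt(2*r1/(r1+r2))) = 1104.3237 m/s
total dv = |dv1| + |dv2| = 1414.3498 + 1104.3237 = 2518.6735 m/s = 2.5187 km/s

2.5187 km/s


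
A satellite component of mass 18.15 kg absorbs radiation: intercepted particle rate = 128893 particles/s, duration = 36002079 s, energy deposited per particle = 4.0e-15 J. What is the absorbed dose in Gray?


Total energy deposited = rate * time * E_per
  = 128893 * 36002079 * 4.0e-15 = 0.01856166 J
Dose = E_total / mass = 0.01856166 / 18.15
Dose = 0.001022681 Gy

0.0010 Gy


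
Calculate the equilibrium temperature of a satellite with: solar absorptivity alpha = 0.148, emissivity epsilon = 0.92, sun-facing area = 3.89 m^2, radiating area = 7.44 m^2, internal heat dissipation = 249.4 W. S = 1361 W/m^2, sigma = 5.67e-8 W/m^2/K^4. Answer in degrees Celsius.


Numerator = alpha*S*A_sun + Q_int = 0.148*1361*3.89 + 249.4 = 1032.9549 W
Denominator = eps*sigma*A_rad = 0.92*5.67e-8*7.44 = 3.8810016e-07 W/K^4
T^4 = 2.6615679e+09 K^4
T = 227.1352 K = -46.0148 C

-46.0148 degrees Celsius


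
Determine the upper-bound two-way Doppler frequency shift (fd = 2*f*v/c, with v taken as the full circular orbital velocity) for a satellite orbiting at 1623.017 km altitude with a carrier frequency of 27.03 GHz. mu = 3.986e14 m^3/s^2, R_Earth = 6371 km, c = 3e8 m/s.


r = 7.994017e+06 m
v = sqrt(mu/r) = 7061.3236 m/s (worst-case radial velocity)
f = 27.03 GHz = 2.703e+10 Hz
fd = 2*f*v/c = 2*2.703e+10*7061.3236/3.0e+08
fd = 1.2724505e+06 Hz

1.2725e+06 Hz


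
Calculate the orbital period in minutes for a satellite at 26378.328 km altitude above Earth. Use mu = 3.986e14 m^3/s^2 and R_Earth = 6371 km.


r = 32749.3280 km = 3.2749328e+07 m
T = 2*pi*sqrt(r^3/mu) = 2*pi*sqrt(3.512426e+22 / 3.986e14)
T = 58981.3638 s = 983.0227 min

983.0227 minutes


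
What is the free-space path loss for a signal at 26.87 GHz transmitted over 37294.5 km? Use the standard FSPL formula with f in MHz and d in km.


f = 26.87 GHz = 26870.0000 MHz
d = 37294.5 km
FSPL = 32.44 + 20*log10(26870.0000) + 20*log10(37294.5)
FSPL = 32.44 + 88.5854 + 91.4329
FSPL = 212.4582 dB

212.4582 dB


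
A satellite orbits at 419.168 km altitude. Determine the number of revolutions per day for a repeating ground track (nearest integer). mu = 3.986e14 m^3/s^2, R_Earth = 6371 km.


r = 6.790168e+06 m
T = 2*pi*sqrt(r^3/mu) = 5568.4202 s = 92.8070 min
revs/day = 1440 / 92.8070 = 15.5161
Rounded: 16 revolutions per day

16 revolutions per day


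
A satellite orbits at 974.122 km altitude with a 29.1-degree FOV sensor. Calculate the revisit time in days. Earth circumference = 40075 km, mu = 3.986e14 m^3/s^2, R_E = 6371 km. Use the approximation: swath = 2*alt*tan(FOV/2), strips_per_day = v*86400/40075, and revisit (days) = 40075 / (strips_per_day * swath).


swath = 2*974.122*tan(0.2539454) = 505.6644 km
v = sqrt(mu/r) = 7366.6348 m/s = 7.3666 km/s
strips/day = v*86400/40075 = 7.3666*86400/40075 = 15.8822
coverage/day = strips * swath = 15.8822 * 505.6644 = 8031.0396 km
revisit = 40075 / 8031.0396 = 4.9900 days

4.9900 days


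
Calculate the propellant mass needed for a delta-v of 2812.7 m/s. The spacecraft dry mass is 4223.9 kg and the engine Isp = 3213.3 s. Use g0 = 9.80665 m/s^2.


ve = Isp * g0 = 3213.3 * 9.80665 = 31511.708445 m/s
mass ratio = exp(dv/ve) = exp(2812.7/31511.708445) = 1.09336368
m_prop = m_dry * (mr - 1) = 4223.9 * (1.09336368 - 1)
m_prop = 394.3588 kg

394.3588 kg


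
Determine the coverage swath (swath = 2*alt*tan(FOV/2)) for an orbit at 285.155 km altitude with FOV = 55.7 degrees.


FOV = 55.7 deg = 0.9721484 rad
swath = 2 * alt * tan(FOV/2) = 2 * 285.155 * tan(0.4860742)
swath = 2 * 285.155 * 0.528356
swath = 301.3267 km

301.3267 km


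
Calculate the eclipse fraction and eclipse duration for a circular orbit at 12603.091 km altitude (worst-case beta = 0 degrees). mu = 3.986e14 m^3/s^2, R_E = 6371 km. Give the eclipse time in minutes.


r = 18974.0910 km
T = 433.5123 min
Eclipse fraction = arcsin(R_E/r)/pi = arcsin(6371.0000/18974.0910)/pi
= arcsin(0.3357737)/pi = 0.1089977
Eclipse duration = 0.1089977 * 433.5123 = 47.2519 min

47.2519 minutes


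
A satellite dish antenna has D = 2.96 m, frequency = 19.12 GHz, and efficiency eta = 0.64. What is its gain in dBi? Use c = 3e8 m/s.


lambda = c/f = 3e8 / 1.912e+10 = 0.01569038 m
G = eta*(pi*D/lambda)^2 = 0.64*(pi*2.96/0.01569038)^2
G = 224800.0523 (linear)
G = 10*log10(224800.0523) = 53.5180 dBi

53.5180 dBi


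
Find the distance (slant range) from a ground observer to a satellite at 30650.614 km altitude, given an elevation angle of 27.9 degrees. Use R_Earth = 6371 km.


h = 30650.614 km, el = 27.9 deg
d = -R_E*sin(el) + sqrt((R_E*sin(el))^2 + 2*R_E*h + h^2)
d = -6371.0000*sin(0.4869469) + sqrt((6371.0000*0.4679298)^2 + 2*6371.0000*30650.614 + 30650.614^2)
d = 33609.7702 km

33609.7702 km


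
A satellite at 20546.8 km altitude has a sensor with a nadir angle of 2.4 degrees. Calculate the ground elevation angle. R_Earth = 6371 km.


r = R_E + alt = 26917.8000 km
Law of sines in the satellite / Earth-center / ground-point triangle:
  sin(nadir)/R_E = sin(90 + el)/r  =>  cos(el) = (r/R_E)*sin(nadir)
cos(el) = (26917.8000 / 6371.0000) * sin(2.4 deg) = 0.1769268
el = arccos(0.1769268) = 79.8092 deg
(Earth-central angle = 90 - nadir - el = 7.7908 deg)

79.8092 degrees


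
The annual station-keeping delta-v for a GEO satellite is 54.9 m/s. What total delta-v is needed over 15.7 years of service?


dV = rate * years = 54.9 * 15.7
dV = 861.9300 m/s

861.9300 m/s


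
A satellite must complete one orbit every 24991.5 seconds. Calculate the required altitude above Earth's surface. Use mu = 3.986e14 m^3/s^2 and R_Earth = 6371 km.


T = 24991.5 s
r = (mu*T^2/(4*pi^2))^(1/3) = (3.986e14 * 24991.5^2 / (4*pi^2))^(1/3)
r = 1.8475126e+07 m = 18475.1257 km
alt = r - R_E = 18475.1257 - 6371 = 12104.1257 km

12104.1257 km


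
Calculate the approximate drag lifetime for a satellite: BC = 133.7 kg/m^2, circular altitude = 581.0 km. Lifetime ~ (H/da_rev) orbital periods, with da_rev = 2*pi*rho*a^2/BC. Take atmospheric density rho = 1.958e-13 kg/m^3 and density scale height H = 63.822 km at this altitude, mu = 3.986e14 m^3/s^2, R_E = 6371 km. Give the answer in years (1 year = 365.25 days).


a = R_E + alt = 6952.0000 km = 6.952e+06 m
da_rev = 2*pi*rho*a^2/BC = 2*pi*1.958e-13*(6.952e+06)^2/133.7 = 0.444713871 m per revolution
N = H/da_rev = 63822.0000 m / 0.444713871 m = 143512.5014 revolutions
P = 2*pi*sqrt(a^3/mu) = 5768.6723 s
lifetime = N*P = 143512.5014 * 5768.6723 = 8.2787659e+08 s = 9581.9049 days
years = 9581.9049 / 365.25 = 26.2338 years

26.2338 years


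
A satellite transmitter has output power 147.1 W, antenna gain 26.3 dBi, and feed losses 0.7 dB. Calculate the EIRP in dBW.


Pt = 147.1 W = 21.6761 dBW
EIRP = Pt_dBW + Gt - losses = 21.6761 + 26.3 - 0.7 = 47.2761 dBW

47.2761 dBW


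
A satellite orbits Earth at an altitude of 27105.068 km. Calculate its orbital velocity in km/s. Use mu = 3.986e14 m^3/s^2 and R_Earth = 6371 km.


r = R_E + alt = 6371.0 + 27105.068 = 33476.0680 km = 3.3476068e+07 m
v = sqrt(mu/r) = sqrt(3.986e14 / 3.3476068e+07) = 3450.6541 m/s = 3.4507 km/s

3.4507 km/s


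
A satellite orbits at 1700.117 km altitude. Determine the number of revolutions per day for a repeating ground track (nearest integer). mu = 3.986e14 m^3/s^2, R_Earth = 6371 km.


r = 8.071117e+06 m
T = 2*pi*sqrt(r^3/mu) = 7216.2519 s = 120.2709 min
revs/day = 1440 / 120.2709 = 11.9730
Rounded: 12 revolutions per day

12 revolutions per day


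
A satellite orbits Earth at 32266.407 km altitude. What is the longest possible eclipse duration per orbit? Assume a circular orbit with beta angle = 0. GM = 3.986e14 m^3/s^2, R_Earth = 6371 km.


r = 38637.4070 km
T = 1259.7139 min
Eclipse fraction = arcsin(R_E/r)/pi = arcsin(6371.0000/38637.4070)/pi
= arcsin(0.164892)/pi = 0.05272756
Eclipse duration = 0.05272756 * 1259.7139 = 66.4216 min

66.4216 minutes


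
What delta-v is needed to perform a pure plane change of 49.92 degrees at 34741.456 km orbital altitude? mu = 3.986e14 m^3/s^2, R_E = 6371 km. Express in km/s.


r = 41112.4560 km = 4.1112456e+07 m
V = sqrt(mu/r) = 3113.7371 m/s
di = 49.92 deg = 0.8712684 rad
dV = 2*V*sin(di/2) = 2*3113.7371*sin(0.4356342)
dV = 2627.9034 m/s = 2.6279 km/s

2.6279 km/s


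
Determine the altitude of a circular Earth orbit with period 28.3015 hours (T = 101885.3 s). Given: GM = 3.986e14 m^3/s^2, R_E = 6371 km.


T = 101885.3 s
r = (mu*T^2/(4*pi^2))^(1/3) = (3.986e14 * 101885.3^2 / (4*pi^2))^(1/3)
r = 4.714839e+07 m = 47148.3905 km
alt = r - R_E = 47148.3905 - 6371 = 40777.3905 km

40777.3905 km


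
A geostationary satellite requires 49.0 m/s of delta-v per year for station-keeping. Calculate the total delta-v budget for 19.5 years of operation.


dV = rate * years = 49.0 * 19.5
dV = 955.5000 m/s

955.5000 m/s


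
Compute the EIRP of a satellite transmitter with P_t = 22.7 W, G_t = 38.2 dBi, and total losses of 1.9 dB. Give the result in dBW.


Pt = 22.7 W = 13.5603 dBW
EIRP = Pt_dBW + Gt - losses = 13.5603 + 38.2 - 1.9 = 49.8603 dBW

49.8603 dBW


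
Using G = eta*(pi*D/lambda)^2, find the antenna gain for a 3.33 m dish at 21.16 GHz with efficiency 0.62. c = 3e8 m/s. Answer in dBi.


lambda = c/f = 3e8 / 2.116e+10 = 0.01417769 m
G = eta*(pi*D/lambda)^2 = 0.62*(pi*3.33/0.01417769)^2
G = 337573.7896 (linear)
G = 10*log10(337573.7896) = 55.2837 dBi

55.2837 dBi


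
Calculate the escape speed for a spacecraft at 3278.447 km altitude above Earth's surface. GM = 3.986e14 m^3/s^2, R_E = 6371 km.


r = 6371.0 + 3278.447 = 9649.4470 km = 9.649447e+06 m
v_esc = sqrt(2*mu/r) = sqrt(2*3.986e14 / 9.649447e+06)
v_esc = 9089.3417 m/s = 9.0893 km/s

9.0893 km/s
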